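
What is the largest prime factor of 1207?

1207 = 17 · 71
71 is prime.
So 1207 = 17 · 71; the largest prime factor is 71.

71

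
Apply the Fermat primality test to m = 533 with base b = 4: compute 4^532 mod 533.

4^1 ≡ 4 (mod 533)
4^2 ≡ 4^2 = 16 ≡ 16 (mod 533)
4^4 ≡ 16^2 = 256 ≡ 256 (mod 533)
4^8 ≡ 256^2 = 65536 ≡ 510 (mod 533)
4^16 ≡ 510^2 = 260100 ≡ 529 (mod 533)
4^32 ≡ 529^2 = 279841 ≡ 16 (mod 533)
4^64 ≡ 16^2 = 256 ≡ 256 (mod 533)
4^128 ≡ 256^2 = 65536 ≡ 510 (mod 533)
4^256 ≡ 510^2 = 260100 ≡ 529 (mod 533)
4^512 ≡ 529^2 = 279841 ≡ 16 (mod 533)
532 = 512 + 16 + 4 in binary powers of 2.
So 4^532 ≡ 16 · 529 · 256 ≡ 139 (mod 533).
Since 139 ≠ 1, base 4 is a Fermat witness: 533 is composite.

139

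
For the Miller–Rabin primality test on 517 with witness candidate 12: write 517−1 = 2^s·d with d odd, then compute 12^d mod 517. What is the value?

517 − 1 = 516 = 2^2 · 129, so d = 129.
12^1 ≡ 12 (mod 517)
12^2 ≡ 12^2 = 144 ≡ 144 (mod 517)
12^4 ≡ 144^2 = 20736 ≡ 56 (mod 517)
12^8 ≡ 56^2 = 3136 ≡ 34 (mod 517)
12^16 ≡ 34^2 = 1156 ≡ 122 (mod 517)
12^32 ≡ 122^2 = 14884 ≡ 408 (mod 517)
12^64 ≡ 408^2 = 166464 ≡ 507 (mod 517)
12^128 ≡ 507^2 = 257049 ≡ 100 (mod 517)
129 = 128 + 1 in binary powers of 2.
So 12^129 ≡ 100 · 12 ≡ 166 (mod 517).
Squaring chain: 166 → 155; never reaches −1, so base 12 is a Miller–Rabin witness that 517 is composite.

166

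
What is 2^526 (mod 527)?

2^1 ≡ 2 (mod 527)
2^2 ≡ 2^2 = 4 ≡ 4 (mod 527)
2^4 ≡ 4^2 = 16 ≡ 16 (mod 527)
2^8 ≡ 16^2 = 256 ≡ 256 (mod 527)
2^16 ≡ 256^2 = 65536 ≡ 188 (mod 527)
2^32 ≡ 188^2 = 35344 ≡ 35 (mod 527)
2^64 ≡ 35^2 = 1225 ≡ 171 (mod 527)
2^128 ≡ 171^2 = 29241 ≡ 256 (mod 527)
2^256 ≡ 256^2 = 65536 ≡ 188 (mod 527)
2^512 ≡ 188^2 = 35344 ≡ 35 (mod 527)
526 = 512 + 8 + 4 + 2 in binary powers of 2.
So 2^526 ≡ 35 · 256 · 16 · 4 ≡ 64 (mod 527).
Since 64 ≠ 1, base 2 is a Fermat witness: 527 is composite.

64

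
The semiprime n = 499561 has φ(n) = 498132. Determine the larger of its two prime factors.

823

φ(n) = (p−1)(q−1) = n − (p+q) + 1, so p + q = 499561 − 498132 + 1 = 1430.
p and q are the roots of t² − 1430t + 499561 = 0.
Discriminant: 1430² − 4·499561 = 2044900 − 1998244 = 46656; √46656 = 216.
q = (1430 − 216)/2 = 607, p = (1430 + 216)/2 = 823.
Check: 607 · 823 = 499561.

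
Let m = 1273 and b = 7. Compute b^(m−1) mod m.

1179

7^1 ≡ 7 (mod 1273)
7^2 ≡ 7^2 = 49 ≡ 49 (mod 1273)
7^4 ≡ 49^2 = 2401 ≡ 1128 (mod 1273)
7^8 ≡ 1128^2 = 1272384 ≡ 657 (mod 1273)
7^16 ≡ 657^2 = 431649 ≡ 102 (mod 1273)
7^32 ≡ 102^2 = 10404 ≡ 220 (mod 1273)
7^64 ≡ 220^2 = 48400 ≡ 26 (mod 1273)
7^128 ≡ 26^2 = 676 ≡ 676 (mod 1273)
7^256 ≡ 676^2 = 456976 ≡ 1242 (mod 1273)
7^512 ≡ 1242^2 = 1542564 ≡ 961 (mod 1273)
7^1024 ≡ 961^2 = 923521 ≡ 596 (mod 1273)
1272 = 1024 + 128 + 64 + 32 + 16 + 8 in binary powers of 2.
So 7^1272 ≡ 596 · 676 · 26 · 220 · 102 · 657 ≡ 1179 (mod 1273).
Since 1179 ≠ 1, base 7 is a Fermat witness: 1273 is composite.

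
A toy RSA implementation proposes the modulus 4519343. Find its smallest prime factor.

43

4519343 is odd.
Digit sum 29, not divisible by 3.
Ends in 3: not divisible by 5.
7: 4519343 = 7·645620 + 3
11: 4519343 = 11·410849 + 4
13: 4519343 = 13·347641 + 10
17: 4519343 = 17·265843 + 12
19: 4519343 = 19·237860 + 3
23: 4519343 = 23·196493 + 4
29: 4519343 = 29·155839 + 12
31: 4519343 = 31·145785 + 8
37: 4519343 = 37·122144 + 15
41: 4519343 = 41·110227 + 36
43: 4519343 = 43·105101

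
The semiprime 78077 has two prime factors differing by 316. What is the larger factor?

Since p = q + 316, we have 78077 = q(q + 316), so q² + 316q − 78077 = 0.
Discriminant: 316² + 4·78077 = 99856 + 312308 = 412164; √412164 = 642.
q = (−316 + 642)/2 = 163, and p = q + 316 = 479.
Check: 163 · 479 = 78077.

479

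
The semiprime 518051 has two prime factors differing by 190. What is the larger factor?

821

Since p = q + 190, we have 518051 = q(q + 190), so q² + 190q − 518051 = 0.
Discriminant: 190² + 4·518051 = 36100 + 2072204 = 2108304; √2108304 = 1452.
q = (−190 + 1452)/2 = 631, and p = q + 190 = 821.
Check: 631 · 821 = 518051.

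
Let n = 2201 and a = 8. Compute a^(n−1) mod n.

8^1 ≡ 8 (mod 2201)
8^2 ≡ 8^2 = 64 ≡ 64 (mod 2201)
8^4 ≡ 64^2 = 4096 ≡ 1895 (mod 2201)
8^8 ≡ 1895^2 = 3591025 ≡ 1194 (mod 2201)
8^16 ≡ 1194^2 = 1425636 ≡ 1589 (mod 2201)
8^32 ≡ 1589^2 = 2524921 ≡ 374 (mod 2201)
8^64 ≡ 374^2 = 139876 ≡ 1213 (mod 2201)
8^128 ≡ 1213^2 = 1471369 ≡ 1101 (mod 2201)
8^256 ≡ 1101^2 = 1212201 ≡ 1651 (mod 2201)
8^512 ≡ 1651^2 = 2725801 ≡ 963 (mod 2201)
8^1024 ≡ 963^2 = 927369 ≡ 748 (mod 2201)
8^2048 ≡ 748^2 = 559504 ≡ 450 (mod 2201)
2200 = 2048 + 128 + 16 + 8 in binary powers of 2.
So 8^2200 ≡ 450 · 1101 · 1589 · 1194 ≡ 900 (mod 2201).
Since 900 ≠ 1, base 8 is a Fermat witness: 2201 is composite.

900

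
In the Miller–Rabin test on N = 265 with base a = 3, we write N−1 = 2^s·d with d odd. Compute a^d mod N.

265 − 1 = 264 = 2^3 · 33, so d = 33.
3^1 ≡ 3 (mod 265)
3^2 ≡ 3^2 = 9 ≡ 9 (mod 265)
3^4 ≡ 9^2 = 81 ≡ 81 (mod 265)
3^8 ≡ 81^2 = 6561 ≡ 201 (mod 265)
3^16 ≡ 201^2 = 40401 ≡ 121 (mod 265)
3^32 ≡ 121^2 = 14641 ≡ 66 (mod 265)
33 = 32 + 1 in binary powers of 2.
So 3^33 ≡ 66 · 3 ≡ 198 (mod 265).
Squaring chain: 198 → 249 → 256; never reaches −1, so base 3 is a Miller–Rabin witness that 265 is composite.

198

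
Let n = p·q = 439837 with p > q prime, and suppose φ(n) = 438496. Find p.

773

φ(n) = (p−1)(q−1) = n − (p+q) + 1, so p + q = 439837 − 438496 + 1 = 1342.
p and q are the roots of t² − 1342t + 439837 = 0.
Discriminant: 1342² − 4·439837 = 1800964 − 1759348 = 41616; √41616 = 204.
q = (1342 − 204)/2 = 569, p = (1342 + 204)/2 = 773.
Check: 569 · 773 = 439837.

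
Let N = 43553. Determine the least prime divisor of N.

43553 is odd.
Digit sum 20, not divisible by 3.
Ends in 3: not divisible by 5.
7: 43553 = 7·6221 + 6
11: 43553 = 11·3959 + 4
13: 43553 = 13·3350 + 3
17: 43553 = 17·2561 + 16
19: 43553 = 19·2292 + 5
23: 43553 = 23·1893 + 14
29: 43553 = 29·1501 + 24
31: 43553 = 31·1404 + 29
37: 43553 = 37·1177 + 4
41: 43553 = 41·1062 + 11
43: 43553 = 43·1012 + 37
47: 43553 = 47·926 + 31
53: 43553 = 53·821 + 40
59: 43553 = 59·738 + 11
61: 43553 = 61·713 + 60
67: 43553 = 67·650 + 3
71: 43553 = 71·613 + 30
73: 43553 = 73·596 + 45
79: 43553 = 79·551 + 24
83: 43553 = 83·524 + 61
89: 43553 = 89·489 + 32
97: 43553 = 97·449

97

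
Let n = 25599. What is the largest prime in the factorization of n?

53

25599 = 3 · 8533
8533 = 7 · 1219
1219 = 23 · 53
53 is prime.
So 25599 = 3 · 7 · 23 · 53; the largest prime factor is 53.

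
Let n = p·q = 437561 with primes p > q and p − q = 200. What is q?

Since p = q + 200, we have 437561 = q(q + 200), so q² + 200q − 437561 = 0.
Discriminant: 200² + 4·437561 = 40000 + 1750244 = 1790244; √1790244 = 1338.
q = (−200 + 1338)/2 = 569, and p = q + 200 = 769.
Check: 569 · 769 = 437561.

569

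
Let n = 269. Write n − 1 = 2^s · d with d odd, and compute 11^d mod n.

268

269 − 1 = 268 = 2^2 · 67, so d = 67.
11^1 ≡ 11 (mod 269)
11^2 ≡ 11^2 = 121 ≡ 121 (mod 269)
11^4 ≡ 121^2 = 14641 ≡ 115 (mod 269)
11^8 ≡ 115^2 = 13225 ≡ 44 (mod 269)
11^16 ≡ 44^2 = 1936 ≡ 53 (mod 269)
11^32 ≡ 53^2 = 2809 ≡ 119 (mod 269)
11^64 ≡ 119^2 = 14161 ≡ 173 (mod 269)
67 = 64 + 2 + 1 in binary powers of 2.
So 11^67 ≡ 173 · 121 · 11 ≡ 268 (mod 269).
Since 11^d ≡ 268 (mod 269), base 11 does not prove 269 composite.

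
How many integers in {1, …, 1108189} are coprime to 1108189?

Factor: 1108189 = 41 · 151 · 179.
φ(1108189) = (41−1) · (151−1) · (179−1) = 40 · 150 · 178 = 1068000.

1068000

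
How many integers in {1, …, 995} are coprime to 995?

792

Factor: 995 = 5 · 199.
φ(995) = (5−1) · (199−1) = 4 · 198 = 792.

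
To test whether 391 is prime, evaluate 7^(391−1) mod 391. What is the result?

7^1 ≡ 7 (mod 391)
7^2 ≡ 7^2 = 49 ≡ 49 (mod 391)
7^4 ≡ 49^2 = 2401 ≡ 55 (mod 391)
7^8 ≡ 55^2 = 3025 ≡ 288 (mod 391)
7^16 ≡ 288^2 = 82944 ≡ 52 (mod 391)
7^32 ≡ 52^2 = 2704 ≡ 358 (mod 391)
7^64 ≡ 358^2 = 128164 ≡ 307 (mod 391)
7^128 ≡ 307^2 = 94249 ≡ 18 (mod 391)
7^256 ≡ 18^2 = 324 ≡ 324 (mod 391)
390 = 256 + 128 + 4 + 2 in binary powers of 2.
So 7^390 ≡ 324 · 18 · 55 · 49 ≡ 213 (mod 391).
Since 213 ≠ 1, base 7 is a Fermat witness: 391 is composite.

213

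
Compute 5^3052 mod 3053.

522

5^1 ≡ 5 (mod 3053)
5^2 ≡ 5^2 = 25 ≡ 25 (mod 3053)
5^4 ≡ 25^2 = 625 ≡ 625 (mod 3053)
5^8 ≡ 625^2 = 390625 ≡ 2894 (mod 3053)
5^16 ≡ 2894^2 = 8375236 ≡ 857 (mod 3053)
5^32 ≡ 857^2 = 734449 ≡ 1729 (mod 3053)
5^64 ≡ 1729^2 = 2989441 ≡ 554 (mod 3053)
5^128 ≡ 554^2 = 306916 ≡ 1616 (mod 3053)
5^256 ≡ 1616^2 = 2611456 ≡ 1141 (mod 3053)
5^512 ≡ 1141^2 = 1301881 ≡ 1303 (mod 3053)
5^1024 ≡ 1303^2 = 1697809 ≡ 341 (mod 3053)
5^2048 ≡ 341^2 = 116281 ≡ 267 (mod 3053)
3052 = 2048 + 512 + 256 + 128 + 64 + 32 + 8 + 4 in binary powers of 2.
So 5^3052 ≡ 267 · 1303 · 1141 · 1616 · 554 · 1729 · 2894 · 625 ≡ 522 (mod 3053).
Since 522 ≠ 1, base 5 is a Fermat witness: 3053 is composite.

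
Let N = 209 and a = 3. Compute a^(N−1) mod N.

16

3^1 ≡ 3 (mod 209)
3^2 ≡ 3^2 = 9 ≡ 9 (mod 209)
3^4 ≡ 9^2 = 81 ≡ 81 (mod 209)
3^8 ≡ 81^2 = 6561 ≡ 82 (mod 209)
3^16 ≡ 82^2 = 6724 ≡ 36 (mod 209)
3^32 ≡ 36^2 = 1296 ≡ 42 (mod 209)
3^64 ≡ 42^2 = 1764 ≡ 92 (mod 209)
3^128 ≡ 92^2 = 8464 ≡ 104 (mod 209)
208 = 128 + 64 + 16 in binary powers of 2.
So 3^208 ≡ 104 · 92 · 36 ≡ 16 (mod 209).
Since 16 ≠ 1, base 3 is a Fermat witness: 209 is composite.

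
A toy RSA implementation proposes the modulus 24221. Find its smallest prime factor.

24221 is odd.
Digit sum 11, not divisible by 3.
Ends in 1: not divisible by 5.
7: 24221 = 7·3460 + 1
11: 24221 = 11·2201 + 10
13: 24221 = 13·1863 + 2
17: 24221 = 17·1424 + 13
19: 24221 = 19·1274 + 15
23: 24221 = 23·1053 + 2
29: 24221 = 29·835 + 6
31: 24221 = 31·781 + 10
37: 24221 = 37·654 + 23
41: 24221 = 41·590 + 31
43: 24221 = 43·563 + 12
47: 24221 = 47·515 + 16
53: 24221 = 53·457

53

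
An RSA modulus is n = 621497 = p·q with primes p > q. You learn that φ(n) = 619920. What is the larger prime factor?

φ(n) = (p−1)(q−1) = n − (p+q) + 1, so p + q = 621497 − 619920 + 1 = 1578.
p and q are the roots of t² − 1578t + 621497 = 0.
Discriminant: 1578² − 4·621497 = 2490084 − 2485988 = 4096; √4096 = 64.
q = (1578 − 64)/2 = 757, p = (1578 + 64)/2 = 821.
Check: 757 · 821 = 621497.

821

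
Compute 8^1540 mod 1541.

1

8^1 ≡ 8 (mod 1541)
8^2 ≡ 8^2 = 64 ≡ 64 (mod 1541)
8^4 ≡ 64^2 = 4096 ≡ 1014 (mod 1541)
8^8 ≡ 1014^2 = 1028196 ≡ 349 (mod 1541)
8^16 ≡ 349^2 = 121801 ≡ 62 (mod 1541)
8^32 ≡ 62^2 = 3844 ≡ 762 (mod 1541)
8^64 ≡ 762^2 = 580644 ≡ 1228 (mod 1541)
8^128 ≡ 1228^2 = 1507984 ≡ 886 (mod 1541)
8^256 ≡ 886^2 = 784996 ≡ 627 (mod 1541)
8^512 ≡ 627^2 = 393129 ≡ 174 (mod 1541)
8^1024 ≡ 174^2 = 30276 ≡ 997 (mod 1541)
1540 = 1024 + 512 + 4 in binary powers of 2.
So 8^1540 ≡ 997 · 174 · 1014 ≡ 1 (mod 1541).
Since the result is 1, base 8 gives no evidence that 1541 is composite.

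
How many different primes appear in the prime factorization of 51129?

51129 = 3^2 · 5681
5681 = 13 · 437
437 = 19 · 23
51129 = 3^2 · 13 · 19 · 23, which has 4 distinct prime factors.

4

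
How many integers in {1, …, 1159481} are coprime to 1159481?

Factor: 1159481 = 53 · 131 · 167.
φ(1159481) = (53−1) · (131−1) · (167−1) = 52 · 130 · 166 = 1122160.

1122160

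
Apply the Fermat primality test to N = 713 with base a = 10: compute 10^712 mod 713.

485

10^1 ≡ 10 (mod 713)
10^2 ≡ 10^2 = 100 ≡ 100 (mod 713)
10^4 ≡ 100^2 = 10000 ≡ 18 (mod 713)
10^8 ≡ 18^2 = 324 ≡ 324 (mod 713)
10^16 ≡ 324^2 = 104976 ≡ 165 (mod 713)
10^32 ≡ 165^2 = 27225 ≡ 131 (mod 713)
10^64 ≡ 131^2 = 17161 ≡ 49 (mod 713)
10^128 ≡ 49^2 = 2401 ≡ 262 (mod 713)
10^256 ≡ 262^2 = 68644 ≡ 196 (mod 713)
10^512 ≡ 196^2 = 38416 ≡ 627 (mod 713)
712 = 512 + 128 + 64 + 8 in binary powers of 2.
So 10^712 ≡ 627 · 262 · 49 · 324 ≡ 485 (mod 713).
Since 485 ≠ 1, base 10 is a Fermat witness: 713 is composite.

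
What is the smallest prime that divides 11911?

11911 is odd.
Digit sum 13, not divisible by 3.
Ends in 1: not divisible by 5.
7: 11911 = 7·1701 + 4
11: 11911 = 11·1082 + 9
13: 11911 = 13·916 + 3
17: 11911 = 17·700 + 11
19: 11911 = 19·626 + 17
23: 11911 = 23·517 + 20
29: 11911 = 29·410 + 21
31: 11911 = 31·384 + 7
37: 11911 = 37·321 + 34
41: 11911 = 41·290 + 21
43: 11911 = 43·277

43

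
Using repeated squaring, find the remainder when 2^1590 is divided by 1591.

2^1 ≡ 2 (mod 1591)
2^2 ≡ 2^2 = 4 ≡ 4 (mod 1591)
2^4 ≡ 4^2 = 16 ≡ 16 (mod 1591)
2^8 ≡ 16^2 = 256 ≡ 256 (mod 1591)
2^16 ≡ 256^2 = 65536 ≡ 305 (mod 1591)
2^32 ≡ 305^2 = 93025 ≡ 747 (mod 1591)
2^64 ≡ 747^2 = 558009 ≡ 1159 (mod 1591)
2^128 ≡ 1159^2 = 1343281 ≡ 477 (mod 1591)
2^256 ≡ 477^2 = 227529 ≡ 16 (mod 1591)
2^512 ≡ 16^2 = 256 ≡ 256 (mod 1591)
2^1024 ≡ 256^2 = 65536 ≡ 305 (mod 1591)
1590 = 1024 + 512 + 32 + 16 + 4 + 2 in binary powers of 2.
So 2^1590 ≡ 305 · 256 · 747 · 305 · 16 · 4 ≡ 471 (mod 1591).
Since 471 ≠ 1, base 2 is a Fermat witness: 1591 is composite.

471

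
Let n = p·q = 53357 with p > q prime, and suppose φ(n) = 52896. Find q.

229

φ(n) = (p−1)(q−1) = n − (p+q) + 1, so p + q = 53357 − 52896 + 1 = 462.
p and q are the roots of t² − 462t + 53357 = 0.
Discriminant: 462² − 4·53357 = 213444 − 213428 = 16; √16 = 4.
q = (462 − 4)/2 = 229, p = (462 + 4)/2 = 233.
Check: 229 · 233 = 53357.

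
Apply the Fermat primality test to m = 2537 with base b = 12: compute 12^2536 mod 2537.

12^1 ≡ 12 (mod 2537)
12^2 ≡ 12^2 = 144 ≡ 144 (mod 2537)
12^4 ≡ 144^2 = 20736 ≡ 440 (mod 2537)
12^8 ≡ 440^2 = 193600 ≡ 788 (mod 2537)
12^16 ≡ 788^2 = 620944 ≡ 1916 (mod 2537)
12^32 ≡ 1916^2 = 3671056 ≡ 17 (mod 2537)
12^64 ≡ 17^2 = 289 ≡ 289 (mod 2537)
12^128 ≡ 289^2 = 83521 ≡ 2337 (mod 2537)
12^256 ≡ 2337^2 = 5461569 ≡ 1945 (mod 2537)
12^512 ≡ 1945^2 = 3783025 ≡ 358 (mod 2537)
12^1024 ≡ 358^2 = 128164 ≡ 1314 (mod 2537)
12^2048 ≡ 1314^2 = 1726596 ≡ 1436 (mod 2537)
2536 = 2048 + 256 + 128 + 64 + 32 + 8 in binary powers of 2.
So 12^2536 ≡ 1436 · 1945 · 2337 · 289 · 17 · 788 ≡ 196 (mod 2537).
Since 196 ≠ 1, base 12 is a Fermat witness: 2537 is composite.

196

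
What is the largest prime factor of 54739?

54739 = 19 · 2881
2881 = 43 · 67
67 is prime.
So 54739 = 19 · 43 · 67; the largest prime factor is 67.

67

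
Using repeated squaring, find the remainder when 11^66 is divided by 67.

11^1 ≡ 11 (mod 67)
11^2 ≡ 11^2 = 121 ≡ 54 (mod 67)
11^4 ≡ 54^2 = 2916 ≡ 35 (mod 67)
11^8 ≡ 35^2 = 1225 ≡ 19 (mod 67)
11^16 ≡ 19^2 = 361 ≡ 26 (mod 67)
11^32 ≡ 26^2 = 676 ≡ 6 (mod 67)
11^64 ≡ 6^2 = 36 ≡ 36 (mod 67)
66 = 64 + 2 in binary powers of 2.
So 11^66 ≡ 36 · 54 ≡ 1 (mod 67).
Since the result is 1, base 11 gives no evidence that 67 is composite.

1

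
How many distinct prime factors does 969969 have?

969969 = 3 · 323323
323323 = 7 · 46189
46189 = 11 · 4199
4199 = 13 · 323
323 = 17 · 19
969969 = 3 · 7 · 11 · 13 · 17 · 19, which has 6 distinct prime factors.

6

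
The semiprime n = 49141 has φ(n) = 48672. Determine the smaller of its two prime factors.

φ(n) = (p−1)(q−1) = n − (p+q) + 1, so p + q = 49141 − 48672 + 1 = 470.
p and q are the roots of t² − 470t + 49141 = 0.
Discriminant: 470² − 4·49141 = 220900 − 196564 = 24336; √24336 = 156.
q = (470 − 156)/2 = 157, p = (470 + 156)/2 = 313.
Check: 157 · 313 = 49141.

157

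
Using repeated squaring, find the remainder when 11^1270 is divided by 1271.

11^1 ≡ 11 (mod 1271)
11^2 ≡ 11^2 = 121 ≡ 121 (mod 1271)
11^4 ≡ 121^2 = 14641 ≡ 660 (mod 1271)
11^8 ≡ 660^2 = 435600 ≡ 918 (mod 1271)
11^16 ≡ 918^2 = 842724 ≡ 51 (mod 1271)
11^32 ≡ 51^2 = 2601 ≡ 59 (mod 1271)
11^64 ≡ 59^2 = 3481 ≡ 939 (mod 1271)
11^128 ≡ 939^2 = 881721 ≡ 918 (mod 1271)
11^256 ≡ 918^2 = 842724 ≡ 51 (mod 1271)
11^512 ≡ 51^2 = 2601 ≡ 59 (mod 1271)
11^1024 ≡ 59^2 = 3481 ≡ 939 (mod 1271)
1270 = 1024 + 128 + 64 + 32 + 16 + 4 + 2 in binary powers of 2.
So 11^1270 ≡ 939 · 918 · 939 · 59 · 51 · 660 · 121 ≡ 811 (mod 1271).
Since 811 ≠ 1, base 11 is a Fermat witness: 1271 is composite.

811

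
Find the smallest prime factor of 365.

365 is odd.
Digit sum 14, not divisible by 3.
Ends in 5: divisible by 5.

5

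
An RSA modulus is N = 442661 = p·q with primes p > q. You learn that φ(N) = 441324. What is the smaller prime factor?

φ(n) = (p−1)(q−1) = n − (p+q) + 1, so p + q = 442661 − 441324 + 1 = 1338.
p and q are the roots of t² − 1338t + 442661 = 0.
Discriminant: 1338² − 4·442661 = 1790244 − 1770644 = 19600; √19600 = 140.
q = (1338 − 140)/2 = 599, p = (1338 + 140)/2 = 739.
Check: 599 · 739 = 442661.

599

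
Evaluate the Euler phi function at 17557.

17280

Factor: 17557 = 97 · 181.
φ(17557) = (97−1) · (181−1) = 96 · 180 = 17280.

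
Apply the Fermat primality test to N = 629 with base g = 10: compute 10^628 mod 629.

10^1 ≡ 10 (mod 629)
10^2 ≡ 10^2 = 100 ≡ 100 (mod 629)
10^4 ≡ 100^2 = 10000 ≡ 565 (mod 629)
10^8 ≡ 565^2 = 319225 ≡ 322 (mod 629)
10^16 ≡ 322^2 = 103684 ≡ 528 (mod 629)
10^32 ≡ 528^2 = 278784 ≡ 137 (mod 629)
10^64 ≡ 137^2 = 18769 ≡ 528 (mod 629)
10^128 ≡ 528^2 = 278784 ≡ 137 (mod 629)
10^256 ≡ 137^2 = 18769 ≡ 528 (mod 629)
10^512 ≡ 528^2 = 278784 ≡ 137 (mod 629)
628 = 512 + 64 + 32 + 16 + 4 in binary powers of 2.
So 10^628 ≡ 137 · 528 · 137 · 528 · 565 ≡ 565 (mod 629).
Since 565 ≠ 1, base 10 is a Fermat witness: 629 is composite.

565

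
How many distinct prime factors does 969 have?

3

969 = 3 · 323
323 = 17 · 19
969 = 3 · 17 · 19, which has 3 distinct prime factors.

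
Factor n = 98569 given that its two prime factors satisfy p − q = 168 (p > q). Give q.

241

Since p = q + 168, we have 98569 = q(q + 168), so q² + 168q − 98569 = 0.
Discriminant: 168² + 4·98569 = 28224 + 394276 = 422500; √422500 = 650.
q = (−168 + 650)/2 = 241, and p = q + 168 = 409.
Check: 241 · 409 = 98569.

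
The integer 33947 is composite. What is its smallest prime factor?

83

33947 is odd.
Digit sum 26, not divisible by 3.
Ends in 7: not divisible by 5.
7: 33947 = 7·4849 + 4
11: 33947 = 11·3086 + 1
13: 33947 = 13·2611 + 4
17: 33947 = 17·1996 + 15
19: 33947 = 19·1786 + 13
23: 33947 = 23·1475 + 22
29: 33947 = 29·1170 + 17
31: 33947 = 31·1095 + 2
37: 33947 = 37·917 + 18
41: 33947 = 41·827 + 40
43: 33947 = 43·789 + 20
47: 33947 = 47·722 + 13
53: 33947 = 53·640 + 27
59: 33947 = 59·575 + 22
61: 33947 = 61·556 + 31
67: 33947 = 67·506 + 45
71: 33947 = 71·478 + 9
73: 33947 = 73·465 + 2
79: 33947 = 79·429 + 56
83: 33947 = 83·409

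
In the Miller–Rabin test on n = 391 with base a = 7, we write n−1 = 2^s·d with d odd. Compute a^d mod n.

391 − 1 = 390 = 2^1 · 195, so d = 195.
7^1 ≡ 7 (mod 391)
7^2 ≡ 7^2 = 49 ≡ 49 (mod 391)
7^4 ≡ 49^2 = 2401 ≡ 55 (mod 391)
7^8 ≡ 55^2 = 3025 ≡ 288 (mod 391)
7^16 ≡ 288^2 = 82944 ≡ 52 (mod 391)
7^32 ≡ 52^2 = 2704 ≡ 358 (mod 391)
7^64 ≡ 358^2 = 128164 ≡ 307 (mod 391)
7^128 ≡ 307^2 = 94249 ≡ 18 (mod 391)
195 = 128 + 64 + 2 + 1 in binary powers of 2.
So 7^195 ≡ 18 · 307 · 49 · 7 ≡ 241 (mod 391).
Squaring chain: 241; never reaches −1, so base 7 is a Miller–Rabin witness that 391 is composite.

241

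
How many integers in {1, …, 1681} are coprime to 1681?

1640

Factor: 1681 = 41^2.
φ(1681) = 41^1·(41−1) = 1640.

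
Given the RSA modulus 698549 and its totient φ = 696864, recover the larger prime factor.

φ(n) = (p−1)(q−1) = n − (p+q) + 1, so p + q = 698549 − 696864 + 1 = 1686.
p and q are the roots of t² − 1686t + 698549 = 0.
Discriminant: 1686² − 4·698549 = 2842596 − 2794196 = 48400; √48400 = 220.
q = (1686 − 220)/2 = 733, p = (1686 + 220)/2 = 953.
Check: 733 · 953 = 698549.

953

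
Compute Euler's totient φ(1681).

Factor: 1681 = 41^2.
φ(1681) = 41^1·(41−1) = 1640.

1640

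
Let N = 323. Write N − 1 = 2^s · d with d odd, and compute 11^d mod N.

323 − 1 = 322 = 2^1 · 161, so d = 161.
11^1 ≡ 11 (mod 323)
11^2 ≡ 11^2 = 121 ≡ 121 (mod 323)
11^4 ≡ 121^2 = 14641 ≡ 106 (mod 323)
11^8 ≡ 106^2 = 11236 ≡ 254 (mod 323)
11^16 ≡ 254^2 = 64516 ≡ 239 (mod 323)
11^32 ≡ 239^2 = 57121 ≡ 273 (mod 323)
11^64 ≡ 273^2 = 74529 ≡ 239 (mod 323)
11^128 ≡ 239^2 = 57121 ≡ 273 (mod 323)
161 = 128 + 32 + 1 in binary powers of 2.
So 11^161 ≡ 273 · 273 · 11 ≡ 45 (mod 323).
Squaring chain: 45; never reaches −1, so base 11 is a Miller–Rabin witness that 323 is composite.

45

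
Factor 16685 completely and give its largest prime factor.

71

16685 = 5 · 3337
3337 = 47 · 71
71 is prime.
So 16685 = 5 · 47 · 71; the largest prime factor is 71.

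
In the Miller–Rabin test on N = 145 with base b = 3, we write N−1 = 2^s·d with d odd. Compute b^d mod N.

108

145 − 1 = 144 = 2^4 · 9, so d = 9.
3^1 ≡ 3 (mod 145)
3^2 ≡ 3^2 = 9 ≡ 9 (mod 145)
3^4 ≡ 9^2 = 81 ≡ 81 (mod 145)
3^8 ≡ 81^2 = 6561 ≡ 36 (mod 145)
9 = 8 + 1 in binary powers of 2.
So 3^9 ≡ 36 · 3 ≡ 108 (mod 145).
Squaring chain: 108 → 64 → 36 → 136; never reaches −1, so base 3 is a Miller–Rabin witness that 145 is composite.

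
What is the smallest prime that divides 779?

779 is odd.
Digit sum 23, not divisible by 3.
Ends in 9: not divisible by 5.
7: 779 = 7·111 + 2
11: 779 = 11·70 + 9
13: 779 = 13·59 + 12
17: 779 = 17·45 + 14
19: 779 = 19·41

19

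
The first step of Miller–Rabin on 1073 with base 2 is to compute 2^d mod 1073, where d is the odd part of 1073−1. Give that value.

540

1073 − 1 = 1072 = 2^4 · 67, so d = 67.
2^1 ≡ 2 (mod 1073)
2^2 ≡ 2^2 = 4 ≡ 4 (mod 1073)
2^4 ≡ 4^2 = 16 ≡ 16 (mod 1073)
2^8 ≡ 16^2 = 256 ≡ 256 (mod 1073)
2^16 ≡ 256^2 = 65536 ≡ 83 (mod 1073)
2^32 ≡ 83^2 = 6889 ≡ 451 (mod 1073)
2^64 ≡ 451^2 = 203401 ≡ 604 (mod 1073)
67 = 64 + 2 + 1 in binary powers of 2.
So 2^67 ≡ 604 · 4 · 2 ≡ 540 (mod 1073).
Squaring chain: 540 → 817 → 83 → 451; never reaches −1, so base 2 is a Miller–Rabin witness that 1073 is composite.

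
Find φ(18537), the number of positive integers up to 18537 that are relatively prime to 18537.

11952

Factor: 18537 = 3 · 37 · 167.
φ(18537) = (3−1) · (37−1) · (167−1) = 2 · 36 · 166 = 11952.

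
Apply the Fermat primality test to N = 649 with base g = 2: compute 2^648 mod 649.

2^1 ≡ 2 (mod 649)
2^2 ≡ 2^2 = 4 ≡ 4 (mod 649)
2^4 ≡ 4^2 = 16 ≡ 16 (mod 649)
2^8 ≡ 16^2 = 256 ≡ 256 (mod 649)
2^16 ≡ 256^2 = 65536 ≡ 636 (mod 649)
2^32 ≡ 636^2 = 404496 ≡ 169 (mod 649)
2^64 ≡ 169^2 = 28561 ≡ 5 (mod 649)
2^128 ≡ 5^2 = 25 ≡ 25 (mod 649)
2^256 ≡ 25^2 = 625 ≡ 625 (mod 649)
2^512 ≡ 625^2 = 390625 ≡ 576 (mod 649)
648 = 512 + 128 + 8 in binary powers of 2.
So 2^648 ≡ 576 · 25 · 256 ≡ 80 (mod 649).
Since 80 ≠ 1, base 2 is a Fermat witness: 649 is composite.

80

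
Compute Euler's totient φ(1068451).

Factor: 1068451 = 47 · 127 · 179.
φ(1068451) = (47−1) · (127−1) · (179−1) = 46 · 126 · 178 = 1031688.

1031688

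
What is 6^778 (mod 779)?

156

6^1 ≡ 6 (mod 779)
6^2 ≡ 6^2 = 36 ≡ 36 (mod 779)
6^4 ≡ 36^2 = 1296 ≡ 517 (mod 779)
6^8 ≡ 517^2 = 267289 ≡ 92 (mod 779)
6^16 ≡ 92^2 = 8464 ≡ 674 (mod 779)
6^32 ≡ 674^2 = 454276 ≡ 119 (mod 779)
6^64 ≡ 119^2 = 14161 ≡ 139 (mod 779)
6^128 ≡ 139^2 = 19321 ≡ 625 (mod 779)
6^256 ≡ 625^2 = 390625 ≡ 346 (mod 779)
6^512 ≡ 346^2 = 119716 ≡ 529 (mod 779)
778 = 512 + 256 + 8 + 2 in binary powers of 2.
So 6^778 ≡ 529 · 346 · 92 · 36 ≡ 156 (mod 779).
Since 156 ≠ 1, base 6 is a Fermat witness: 779 is composite.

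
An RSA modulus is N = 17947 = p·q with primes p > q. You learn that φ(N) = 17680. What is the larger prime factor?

137

φ(n) = (p−1)(q−1) = n − (p+q) + 1, so p + q = 17947 − 17680 + 1 = 268.
p and q are the roots of t² − 268t + 17947 = 0.
Discriminant: 268² − 4·17947 = 71824 − 71788 = 36; √36 = 6.
q = (268 − 6)/2 = 131, p = (268 + 6)/2 = 137.
Check: 131 · 137 = 17947.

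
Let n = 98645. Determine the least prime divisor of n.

5

98645 is odd.
Digit sum 32, not divisible by 3.
Ends in 5: divisible by 5.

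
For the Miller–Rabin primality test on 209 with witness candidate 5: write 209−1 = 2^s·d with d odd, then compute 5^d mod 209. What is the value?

169

209 − 1 = 208 = 2^4 · 13, so d = 13.
5^1 ≡ 5 (mod 209)
5^2 ≡ 5^2 = 25 ≡ 25 (mod 209)
5^4 ≡ 25^2 = 625 ≡ 207 (mod 209)
5^8 ≡ 207^2 = 42849 ≡ 4 (mod 209)
13 = 8 + 4 + 1 in binary powers of 2.
So 5^13 ≡ 4 · 207 · 5 ≡ 169 (mod 209).
Squaring chain: 169 → 137 → 168 → 9; never reaches −1, so base 5 is a Miller–Rabin witness that 209 is composite.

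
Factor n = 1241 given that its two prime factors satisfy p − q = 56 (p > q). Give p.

73

Since p = q + 56, we have 1241 = q(q + 56), so q² + 56q − 1241 = 0.
Discriminant: 56² + 4·1241 = 3136 + 4964 = 8100; √8100 = 90.
q = (−56 + 90)/2 = 17, and p = q + 56 = 73.
Check: 17 · 73 = 1241.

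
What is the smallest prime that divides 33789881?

33789881 is odd.
Digit sum 47, not divisible by 3.
Ends in 1: not divisible by 5.
7: 33789881 = 7·4827125 + 6
11: 33789881 = 11·3071807 + 4
13: 33789881 = 13·2599221 + 8
17: 33789881 = 17·1987640 + 1
19: 33789881 = 19·1778414 + 15
23: 33789881 = 23·1469125 + 6
29: 33789881 = 29·1165168 + 9
31: 33789881 = 31·1089996 + 5
37: 33789881 = 37·913240 + 1
41: 33789881 = 41·824143 + 18
43: 33789881 = 43·785811 + 8
47: 33789881 = 47·718933 + 30
53: 33789881 = 53·637544 + 49
59: 33789881 = 59·572709 + 50
61: 33789881 = 61·553932 + 29
67: 33789881 = 67·504326 + 39
71: 33789881 = 71·475913 + 58
73: 33789881 = 73·462875 + 6
79: 33789881 = 79·427720 + 1
83: 33789881 = 83·407107

83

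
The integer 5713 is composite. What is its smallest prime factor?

29

5713 is odd.
Digit sum 16, not divisible by 3.
Ends in 3: not divisible by 5.
7: 5713 = 7·816 + 1
11: 5713 = 11·519 + 4
13: 5713 = 13·439 + 6
17: 5713 = 17·336 + 1
19: 5713 = 19·300 + 13
23: 5713 = 23·248 + 9
29: 5713 = 29·197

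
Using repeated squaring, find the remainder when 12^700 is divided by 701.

1

12^1 ≡ 12 (mod 701)
12^2 ≡ 12^2 = 144 ≡ 144 (mod 701)
12^4 ≡ 144^2 = 20736 ≡ 407 (mod 701)
12^8 ≡ 407^2 = 165649 ≡ 213 (mod 701)
12^16 ≡ 213^2 = 45369 ≡ 505 (mod 701)
12^32 ≡ 505^2 = 255025 ≡ 562 (mod 701)
12^64 ≡ 562^2 = 315844 ≡ 394 (mod 701)
12^128 ≡ 394^2 = 155236 ≡ 315 (mod 701)
12^256 ≡ 315^2 = 99225 ≡ 384 (mod 701)
12^512 ≡ 384^2 = 147456 ≡ 246 (mod 701)
700 = 512 + 128 + 32 + 16 + 8 + 4 in binary powers of 2.
So 12^700 ≡ 246 · 315 · 562 · 505 · 213 · 407 ≡ 1 (mod 701).
Since the result is 1, base 12 gives no evidence that 701 is composite.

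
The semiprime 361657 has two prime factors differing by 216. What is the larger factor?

719

Since p = q + 216, we have 361657 = q(q + 216), so q² + 216q − 361657 = 0.
Discriminant: 216² + 4·361657 = 46656 + 1446628 = 1493284; √1493284 = 1222.
q = (−216 + 1222)/2 = 503, and p = q + 216 = 719.
Check: 503 · 719 = 361657.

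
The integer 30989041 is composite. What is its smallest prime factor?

67

30989041 is odd.
Digit sum 34, not divisible by 3.
Ends in 1: not divisible by 5.
7: 30989041 = 7·4427005 + 6
11: 30989041 = 11·2817185 + 6
13: 30989041 = 13·2383772 + 5
17: 30989041 = 17·1822884 + 13
19: 30989041 = 19·1631002 + 3
23: 30989041 = 23·1347349 + 14
29: 30989041 = 29·1068587 + 18
31: 30989041 = 31·999646 + 15
37: 30989041 = 37·837541 + 24
41: 30989041 = 41·755830 + 11
43: 30989041 = 43·720675 + 16
47: 30989041 = 47·659341 + 14
53: 30989041 = 53·584698 + 47
59: 30989041 = 59·525237 + 58
61: 30989041 = 61·508017 + 4
67: 30989041 = 67·462523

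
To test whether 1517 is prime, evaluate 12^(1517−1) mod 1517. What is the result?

12^1 ≡ 12 (mod 1517)
12^2 ≡ 12^2 = 144 ≡ 144 (mod 1517)
12^4 ≡ 144^2 = 20736 ≡ 1015 (mod 1517)
12^8 ≡ 1015^2 = 1030225 ≡ 182 (mod 1517)
12^16 ≡ 182^2 = 33124 ≡ 1267 (mod 1517)
12^32 ≡ 1267^2 = 1605289 ≡ 303 (mod 1517)
12^64 ≡ 303^2 = 91809 ≡ 789 (mod 1517)
12^128 ≡ 789^2 = 622521 ≡ 551 (mod 1517)
12^256 ≡ 551^2 = 303601 ≡ 201 (mod 1517)
12^512 ≡ 201^2 = 40401 ≡ 959 (mod 1517)
12^1024 ≡ 959^2 = 919681 ≡ 379 (mod 1517)
1516 = 1024 + 256 + 128 + 64 + 32 + 8 + 4 in binary powers of 2.
So 12^1516 ≡ 379 · 201 · 551 · 789 · 303 · 182 · 1015 ≡ 127 (mod 1517).
Since 127 ≠ 1, base 12 is a Fermat witness: 1517 is composite.

127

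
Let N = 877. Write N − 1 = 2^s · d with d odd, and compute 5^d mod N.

877 − 1 = 876 = 2^2 · 219, so d = 219.
5^1 ≡ 5 (mod 877)
5^2 ≡ 5^2 = 25 ≡ 25 (mod 877)
5^4 ≡ 25^2 = 625 ≡ 625 (mod 877)
5^8 ≡ 625^2 = 390625 ≡ 360 (mod 877)
5^16 ≡ 360^2 = 129600 ≡ 681 (mod 877)
5^32 ≡ 681^2 = 463761 ≡ 705 (mod 877)
5^64 ≡ 705^2 = 497025 ≡ 643 (mod 877)
5^128 ≡ 643^2 = 413449 ≡ 382 (mod 877)
219 = 128 + 64 + 16 + 8 + 2 + 1 in binary powers of 2.
So 5^219 ≡ 382 · 643 · 681 · 360 · 25 · 5 ≡ 151 (mod 877).
Squaring chain: 151 → 876; reaches −1, so base 5 does not prove 877 composite.

151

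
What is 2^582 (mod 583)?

2^1 ≡ 2 (mod 583)
2^2 ≡ 2^2 = 4 ≡ 4 (mod 583)
2^4 ≡ 4^2 = 16 ≡ 16 (mod 583)
2^8 ≡ 16^2 = 256 ≡ 256 (mod 583)
2^16 ≡ 256^2 = 65536 ≡ 240 (mod 583)
2^32 ≡ 240^2 = 57600 ≡ 466 (mod 583)
2^64 ≡ 466^2 = 217156 ≡ 280 (mod 583)
2^128 ≡ 280^2 = 78400 ≡ 278 (mod 583)
2^256 ≡ 278^2 = 77284 ≡ 328 (mod 583)
2^512 ≡ 328^2 = 107584 ≡ 312 (mod 583)
582 = 512 + 64 + 4 + 2 in binary powers of 2.
So 2^582 ≡ 312 · 280 · 16 · 4 ≡ 70 (mod 583).
Since 70 ≠ 1, base 2 is a Fermat witness: 583 is composite.

70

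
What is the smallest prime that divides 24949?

61

24949 is odd.
Digit sum 28, not divisible by 3.
Ends in 9: not divisible by 5.
7: 24949 = 7·3564 + 1
11: 24949 = 11·2268 + 1
13: 24949 = 13·1919 + 2
17: 24949 = 17·1467 + 10
19: 24949 = 19·1313 + 2
23: 24949 = 23·1084 + 17
29: 24949 = 29·860 + 9
31: 24949 = 31·804 + 25
37: 24949 = 37·674 + 11
41: 24949 = 41·608 + 21
43: 24949 = 43·580 + 9
47: 24949 = 47·530 + 39
53: 24949 = 53·470 + 39
59: 24949 = 59·422 + 51
61: 24949 = 61·409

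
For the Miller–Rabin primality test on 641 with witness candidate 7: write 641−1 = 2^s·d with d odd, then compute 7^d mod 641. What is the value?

641 − 1 = 640 = 2^7 · 5, so d = 5.
7^1 ≡ 7 (mod 641)
7^2 ≡ 7^2 = 49 ≡ 49 (mod 641)
7^4 ≡ 49^2 = 2401 ≡ 478 (mod 641)
5 = 4 + 1 in binary powers of 2.
So 7^5 ≡ 478 · 7 ≡ 141 (mod 641).
Squaring chain: 141 → 10 → 100 → 385 → 154 → 640 → 1; reaches −1, so base 7 does not prove 641 composite.

141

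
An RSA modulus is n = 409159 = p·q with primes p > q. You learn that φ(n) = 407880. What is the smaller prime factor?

φ(n) = (p−1)(q−1) = n − (p+q) + 1, so p + q = 409159 − 407880 + 1 = 1280.
p and q are the roots of t² − 1280t + 409159 = 0.
Discriminant: 1280² − 4·409159 = 1638400 − 1636636 = 1764; √1764 = 42.
q = (1280 − 42)/2 = 619, p = (1280 + 42)/2 = 661.
Check: 619 · 661 = 409159.

619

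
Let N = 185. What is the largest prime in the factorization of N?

185 = 5 · 37
37 is prime.
So 185 = 5 · 37; the largest prime factor is 37.

37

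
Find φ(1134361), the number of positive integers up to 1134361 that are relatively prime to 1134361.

Factor: 1134361 = 79 · 83 · 173.
φ(1134361) = (79−1) · (83−1) · (173−1) = 78 · 82 · 172 = 1100112.

1100112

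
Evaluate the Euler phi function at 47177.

Factor: 47177 = 13 · 19 · 191.
φ(47177) = (13−1) · (19−1) · (191−1) = 12 · 18 · 190 = 41040.

41040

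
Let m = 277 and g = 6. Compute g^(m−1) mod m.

6^1 ≡ 6 (mod 277)
6^2 ≡ 6^2 = 36 ≡ 36 (mod 277)
6^4 ≡ 36^2 = 1296 ≡ 188 (mod 277)
6^8 ≡ 188^2 = 35344 ≡ 165 (mod 277)
6^16 ≡ 165^2 = 27225 ≡ 79 (mod 277)
6^32 ≡ 79^2 = 6241 ≡ 147 (mod 277)
6^64 ≡ 147^2 = 21609 ≡ 3 (mod 277)
6^128 ≡ 3^2 = 9 ≡ 9 (mod 277)
6^256 ≡ 9^2 = 81 ≡ 81 (mod 277)
276 = 256 + 16 + 4 in binary powers of 2.
So 6^276 ≡ 81 · 79 · 188 ≡ 1 (mod 277).
Since the result is 1, base 6 gives no evidence that 277 is composite.

1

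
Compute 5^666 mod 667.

5^1 ≡ 5 (mod 667)
5^2 ≡ 5^2 = 25 ≡ 25 (mod 667)
5^4 ≡ 25^2 = 625 ≡ 625 (mod 667)
5^8 ≡ 625^2 = 390625 ≡ 430 (mod 667)
5^16 ≡ 430^2 = 184900 ≡ 141 (mod 667)
5^32 ≡ 141^2 = 19881 ≡ 538 (mod 667)
5^64 ≡ 538^2 = 289444 ≡ 633 (mod 667)
5^128 ≡ 633^2 = 400689 ≡ 489 (mod 667)
5^256 ≡ 489^2 = 239121 ≡ 335 (mod 667)
5^512 ≡ 335^2 = 112225 ≡ 169 (mod 667)
666 = 512 + 128 + 16 + 8 + 2 in binary powers of 2.
So 5^666 ≡ 169 · 489 · 141 · 430 · 25 ≡ 169 (mod 667).
Since 169 ≠ 1, base 5 is a Fermat witness: 667 is composite.

169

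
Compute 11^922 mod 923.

11^1 ≡ 11 (mod 923)
11^2 ≡ 11^2 = 121 ≡ 121 (mod 923)
11^4 ≡ 121^2 = 14641 ≡ 796 (mod 923)
11^8 ≡ 796^2 = 633616 ≡ 438 (mod 923)
11^16 ≡ 438^2 = 191844 ≡ 783 (mod 923)
11^32 ≡ 783^2 = 613089 ≡ 217 (mod 923)
11^64 ≡ 217^2 = 47089 ≡ 16 (mod 923)
11^128 ≡ 16^2 = 256 ≡ 256 (mod 923)
11^256 ≡ 256^2 = 65536 ≡ 3 (mod 923)
11^512 ≡ 3^2 = 9 ≡ 9 (mod 923)
922 = 512 + 256 + 128 + 16 + 8 + 2 in binary powers of 2.
So 11^922 ≡ 9 · 3 · 256 · 783 · 438 · 121 ≡ 322 (mod 923).
Since 322 ≠ 1, base 11 is a Fermat witness: 923 is composite.

322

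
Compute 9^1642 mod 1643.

9^1 ≡ 9 (mod 1643)
9^2 ≡ 9^2 = 81 ≡ 81 (mod 1643)
9^4 ≡ 81^2 = 6561 ≡ 1632 (mod 1643)
9^8 ≡ 1632^2 = 2663424 ≡ 121 (mod 1643)
9^16 ≡ 121^2 = 14641 ≡ 1497 (mod 1643)
9^32 ≡ 1497^2 = 2241009 ≡ 1600 (mod 1643)
9^64 ≡ 1600^2 = 2560000 ≡ 206 (mod 1643)
9^128 ≡ 206^2 = 42436 ≡ 1361 (mod 1643)
9^256 ≡ 1361^2 = 1852321 ≡ 660 (mod 1643)
9^512 ≡ 660^2 = 435600 ≡ 205 (mod 1643)
9^1024 ≡ 205^2 = 42025 ≡ 950 (mod 1643)
1642 = 1024 + 512 + 64 + 32 + 8 + 2 in binary powers of 2.
So 9^1642 ≡ 950 · 205 · 206 · 1600 · 121 · 81 ≡ 413 (mod 1643).
Since 413 ≠ 1, base 9 is a Fermat witness: 1643 is composite.

413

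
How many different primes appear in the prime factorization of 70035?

70035 = 3 · 23345
23345 = 5 · 4669
4669 = 7 · 667
667 = 23 · 29
70035 = 3 · 5 · 7 · 23 · 29, which has 5 distinct prime factors.

5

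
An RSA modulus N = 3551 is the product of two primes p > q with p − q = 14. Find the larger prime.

Since p = q + 14, we have 3551 = q(q + 14), so q² + 14q − 3551 = 0.
Discriminant: 14² + 4·3551 = 196 + 14204 = 14400; √14400 = 120.
q = (−14 + 120)/2 = 53, and p = q + 14 = 67.
Check: 53 · 67 = 3551.

67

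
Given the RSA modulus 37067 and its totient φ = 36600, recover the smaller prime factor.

φ(n) = (p−1)(q−1) = n − (p+q) + 1, so p + q = 37067 − 36600 + 1 = 468.
p and q are the roots of t² − 468t + 37067 = 0.
Discriminant: 468² − 4·37067 = 219024 − 148268 = 70756; √70756 = 266.
q = (468 − 266)/2 = 101, p = (468 + 266)/2 = 367.
Check: 101 · 367 = 37067.

101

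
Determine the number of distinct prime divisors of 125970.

6

125970 = 2 · 62985
62985 = 3 · 20995
20995 = 5 · 4199
4199 = 13 · 323
323 = 17 · 19
125970 = 2 · 3 · 5 · 13 · 17 · 19, which has 6 distinct prime factors.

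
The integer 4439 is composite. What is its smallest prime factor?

23

4439 is odd.
Digit sum 20, not divisible by 3.
Ends in 9: not divisible by 5.
7: 4439 = 7·634 + 1
11: 4439 = 11·403 + 6
13: 4439 = 13·341 + 6
17: 4439 = 17·261 + 2
19: 4439 = 19·233 + 12
23: 4439 = 23·193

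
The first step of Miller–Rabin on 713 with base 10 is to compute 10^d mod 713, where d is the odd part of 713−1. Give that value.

713 − 1 = 712 = 2^3 · 89, so d = 89.
10^1 ≡ 10 (mod 713)
10^2 ≡ 10^2 = 100 ≡ 100 (mod 713)
10^4 ≡ 100^2 = 10000 ≡ 18 (mod 713)
10^8 ≡ 18^2 = 324 ≡ 324 (mod 713)
10^16 ≡ 324^2 = 104976 ≡ 165 (mod 713)
10^32 ≡ 165^2 = 27225 ≡ 131 (mod 713)
10^64 ≡ 131^2 = 17161 ≡ 49 (mod 713)
89 = 64 + 16 + 8 + 1 in binary powers of 2.
So 10^89 ≡ 49 · 165 · 324 · 10 ≡ 493 (mod 713).
Squaring chain: 493 → 629 → 639; never reaches −1, so base 10 is a Miller–Rabin witness that 713 is composite.

493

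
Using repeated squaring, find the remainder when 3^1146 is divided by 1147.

47

3^1 ≡ 3 (mod 1147)
3^2 ≡ 3^2 = 9 ≡ 9 (mod 1147)
3^4 ≡ 9^2 = 81 ≡ 81 (mod 1147)
3^8 ≡ 81^2 = 6561 ≡ 826 (mod 1147)
3^16 ≡ 826^2 = 682276 ≡ 958 (mod 1147)
3^32 ≡ 958^2 = 917764 ≡ 164 (mod 1147)
3^64 ≡ 164^2 = 26896 ≡ 515 (mod 1147)
3^128 ≡ 515^2 = 265225 ≡ 268 (mod 1147)
3^256 ≡ 268^2 = 71824 ≡ 710 (mod 1147)
3^512 ≡ 710^2 = 504100 ≡ 567 (mod 1147)
3^1024 ≡ 567^2 = 321489 ≡ 329 (mod 1147)
1146 = 1024 + 64 + 32 + 16 + 8 + 2 in binary powers of 2.
So 3^1146 ≡ 329 · 515 · 164 · 958 · 826 · 9 ≡ 47 (mod 1147).
Since 47 ≠ 1, base 3 is a Fermat witness: 1147 is composite.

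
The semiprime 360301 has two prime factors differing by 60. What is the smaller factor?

571

Since p = q + 60, we have 360301 = q(q + 60), so q² + 60q − 360301 = 0.
Discriminant: 60² + 4·360301 = 3600 + 1441204 = 1444804; √1444804 = 1202.
q = (−60 + 1202)/2 = 571, and p = q + 60 = 631.
Check: 571 · 631 = 360301.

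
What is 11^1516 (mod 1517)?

11^1 ≡ 11 (mod 1517)
11^2 ≡ 11^2 = 121 ≡ 121 (mod 1517)
11^4 ≡ 121^2 = 14641 ≡ 988 (mod 1517)
11^8 ≡ 988^2 = 976144 ≡ 713 (mod 1517)
11^16 ≡ 713^2 = 508369 ≡ 174 (mod 1517)
11^32 ≡ 174^2 = 30276 ≡ 1453 (mod 1517)
11^64 ≡ 1453^2 = 2111209 ≡ 1062 (mod 1517)
11^128 ≡ 1062^2 = 1127844 ≡ 713 (mod 1517)
11^256 ≡ 713^2 = 508369 ≡ 174 (mod 1517)
11^512 ≡ 174^2 = 30276 ≡ 1453 (mod 1517)
11^1024 ≡ 1453^2 = 2111209 ≡ 1062 (mod 1517)
1516 = 1024 + 256 + 128 + 64 + 32 + 8 + 4 in binary powers of 2.
So 11^1516 ≡ 1062 · 174 · 713 · 1062 · 1453 · 713 · 988 ≡ 359 (mod 1517).
Since 359 ≠ 1, base 11 is a Fermat witness: 1517 is composite.

359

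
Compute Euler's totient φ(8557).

Factor: 8557 = 43 · 199.
φ(8557) = (43−1) · (199−1) = 42 · 198 = 8316.

8316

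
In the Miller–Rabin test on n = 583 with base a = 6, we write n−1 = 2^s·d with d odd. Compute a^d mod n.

583 − 1 = 582 = 2^1 · 291, so d = 291.
6^1 ≡ 6 (mod 583)
6^2 ≡ 6^2 = 36 ≡ 36 (mod 583)
6^4 ≡ 36^2 = 1296 ≡ 130 (mod 583)
6^8 ≡ 130^2 = 16900 ≡ 576 (mod 583)
6^16 ≡ 576^2 = 331776 ≡ 49 (mod 583)
6^32 ≡ 49^2 = 2401 ≡ 69 (mod 583)
6^64 ≡ 69^2 = 4761 ≡ 97 (mod 583)
6^128 ≡ 97^2 = 9409 ≡ 81 (mod 583)
6^256 ≡ 81^2 = 6561 ≡ 148 (mod 583)
291 = 256 + 32 + 2 + 1 in binary powers of 2.
So 6^291 ≡ 148 · 69 · 36 · 6 ≡ 303 (mod 583).
Squaring chain: 303; never reaches −1, so base 6 is a Miller–Rabin witness that 583 is composite.

303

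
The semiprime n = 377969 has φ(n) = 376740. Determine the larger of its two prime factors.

φ(n) = (p−1)(q−1) = n − (p+q) + 1, so p + q = 377969 − 376740 + 1 = 1230.
p and q are the roots of t² − 1230t + 377969 = 0.
Discriminant: 1230² − 4·377969 = 1512900 − 1511876 = 1024; √1024 = 32.
q = (1230 − 32)/2 = 599, p = (1230 + 32)/2 = 631.
Check: 599 · 631 = 377969.

631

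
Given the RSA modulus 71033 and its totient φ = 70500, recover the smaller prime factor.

φ(n) = (p−1)(q−1) = n − (p+q) + 1, so p + q = 71033 − 70500 + 1 = 534.
p and q are the roots of t² − 534t + 71033 = 0.
Discriminant: 534² − 4·71033 = 285156 − 284132 = 1024; √1024 = 32.
q = (534 − 32)/2 = 251, p = (534 + 32)/2 = 283.
Check: 251 · 283 = 71033.

251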